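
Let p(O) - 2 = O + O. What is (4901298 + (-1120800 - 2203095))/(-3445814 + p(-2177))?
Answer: -1577403/3450166 ≈ -0.45720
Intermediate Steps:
p(O) = 2 + 2*O (p(O) = 2 + (O + O) = 2 + 2*O)
(4901298 + (-1120800 - 2203095))/(-3445814 + p(-2177)) = (4901298 + (-1120800 - 2203095))/(-3445814 + (2 + 2*(-2177))) = (4901298 - 3323895)/(-3445814 + (2 - 4354)) = 1577403/(-3445814 - 4352) = 1577403/(-3450166) = 1577403*(-1/3450166) = -1577403/3450166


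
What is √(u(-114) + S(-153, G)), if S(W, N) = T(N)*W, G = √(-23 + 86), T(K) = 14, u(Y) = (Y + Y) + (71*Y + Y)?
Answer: I*√10578 ≈ 102.85*I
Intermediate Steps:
u(Y) = 74*Y (u(Y) = 2*Y + 72*Y = 74*Y)
G = 3*√7 (G = √63 = 3*√7 ≈ 7.9373)
S(W, N) = 14*W
√(u(-114) + S(-153, G)) = √(74*(-114) + 14*(-153)) = √(-8436 - 2142) = √(-10578) = I*√10578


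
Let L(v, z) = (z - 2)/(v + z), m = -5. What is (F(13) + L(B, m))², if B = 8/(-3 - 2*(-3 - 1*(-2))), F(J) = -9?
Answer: 12100/169 ≈ 71.598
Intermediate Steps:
B = -8 (B = 8/(-3 - 2*(-3 + 2)) = 8/(-3 - 2*(-1)) = 8/(-3 + 2) = 8/(-1) = 8*(-1) = -8)
L(v, z) = (-2 + z)/(v + z)
(F(13) + L(B, m))² = (-9 + (-2 - 5)/(-8 - 5))² = (-9 - 7/(-13))² = (-9 - 1/13*(-7))² = (-9 + 7/13)² = (-110/13)² = 12100/169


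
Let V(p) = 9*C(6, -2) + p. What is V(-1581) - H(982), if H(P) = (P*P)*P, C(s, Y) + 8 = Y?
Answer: -946967839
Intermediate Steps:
C(s, Y) = -8 + Y
H(P) = P³ (H(P) = P²*P = P³)
V(p) = -90 + p (V(p) = 9*(-8 - 2) + p = 9*(-10) + p = -90 + p)
V(-1581) - H(982) = (-90 - 1581) - 1*982³ = -1671 - 1*946966168 = -1671 - 946966168 = -946967839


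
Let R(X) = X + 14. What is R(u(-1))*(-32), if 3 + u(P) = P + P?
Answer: -288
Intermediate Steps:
u(P) = -3 + 2*P (u(P) = -3 + (P + P) = -3 + 2*P)
R(X) = 14 + X
R(u(-1))*(-32) = (14 + (-3 + 2*(-1)))*(-32) = (14 + (-3 - 2))*(-32) = (14 - 5)*(-32) = 9*(-32) = -288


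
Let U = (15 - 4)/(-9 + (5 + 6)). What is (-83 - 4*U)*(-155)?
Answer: 16275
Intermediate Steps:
U = 11/2 (U = 11/(-9 + 11) = 11/2 ≈ 5.5000)
(-83 - 4*U)*(-155) = (-83 - 4*11/2)*(-155) = (-83 - 22)*(-155) = -105*(-155) = 16275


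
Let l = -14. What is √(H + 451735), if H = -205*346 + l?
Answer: √380791 ≈ 617.08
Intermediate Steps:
H = -70944 (H = -205*346 - 14 = -70930 - 14 = -70944)
√(H + 451735) = √(-70944 + 451735) = √380791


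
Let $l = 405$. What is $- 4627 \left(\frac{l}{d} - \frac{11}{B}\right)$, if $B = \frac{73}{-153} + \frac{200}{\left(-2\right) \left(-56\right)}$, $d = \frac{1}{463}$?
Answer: $- \frac{2431863208341}{2803} \approx -8.6759 \cdot 10^{8}$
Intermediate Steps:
$d = \frac{1}{463} \approx 0.0021598$
$B = \frac{2803}{2142}$ ($B = 73 \left(- \frac{1}{153}\right) + \frac{200}{112} = - \frac{73}{153} + 200 \cdot \frac{1}{112} = - \frac{73}{153} + \frac{25}{14} = \frac{2803}{2142} \approx 1.3086$)
$- 4627 \left(\frac{l}{d} - \frac{11}{B}\right) = - 4627 \left(405 \frac{1}{\frac{1}{463}} - \frac{11}{\frac{2803}{2142}}\right) = - 4627 \left(405 \cdot 463 - \frac{23562}{2803}\right) = - 4627 \left(187515 - \frac{23562}{2803}\right) = \left(-4627\right) \frac{525580983}{2803} = - \frac{2431863208341}{2803}$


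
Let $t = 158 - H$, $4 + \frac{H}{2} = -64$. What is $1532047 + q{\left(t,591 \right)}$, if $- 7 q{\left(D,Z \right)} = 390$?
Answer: $\frac{10723939}{7} \approx 1.532 \cdot 10^{6}$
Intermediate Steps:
$H = -136$ ($H = -8 + 2 \left(-64\right) = -8 - 128 = -136$)
$t = 294$ ($t = 158 - -136 = 158 + 136 = 294$)
$q{\left(D,Z \right)} = - \frac{390}{7}$ ($q{\left(D,Z \right)} = \left(- \frac{1}{7}\right) 390 = - \frac{390}{7}$)
$1532047 + q{\left(t,591 \right)} = 1532047 - \frac{390}{7} = \frac{10723939}{7}$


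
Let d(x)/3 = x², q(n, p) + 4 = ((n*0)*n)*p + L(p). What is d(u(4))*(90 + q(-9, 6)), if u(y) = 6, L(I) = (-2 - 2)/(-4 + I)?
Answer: 9072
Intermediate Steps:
L(I) = -4/(-4 + I)
q(n, p) = -4 - 4/(-4 + p) (q(n, p) = -4 + (((n*0)*n)*p - 4/(-4 + p)) = -4 + ((0*n)*p - 4/(-4 + p)) = -4 + (0*p - 4/(-4 + p)) = -4 + (0 - 4/(-4 + p)) = -4 - 4/(-4 + p))
d(x) = 3*x²
d(u(4))*(90 + q(-9, 6)) = (3*6²)*(90 + 4*(3 - 1*6)/(-4 + 6)) = (3*36)*(90 + 4*(3 - 6)/2) = 108*(90 + 4*(½)*(-3)) = 108*(90 - 6) = 108*84 = 9072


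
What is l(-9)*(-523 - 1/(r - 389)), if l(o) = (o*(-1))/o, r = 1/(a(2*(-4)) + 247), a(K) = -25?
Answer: 45164489/86357 ≈ 523.00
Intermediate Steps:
r = 1/222 (r = 1/(-25 + 247) = 1/222 ≈ 0.0045045)
l(o) = -1 (l(o) = (-o)/o = -1)
l(-9)*(-523 - 1/(r - 389)) = -(-523 - 1/(1/222 - 389)) = -(-523 - 1/(-86357/222)) = -(-523 - 1*(-222/86357)) = -(-523 + 222/86357) = -1*(-45164489/86357) = 45164489/86357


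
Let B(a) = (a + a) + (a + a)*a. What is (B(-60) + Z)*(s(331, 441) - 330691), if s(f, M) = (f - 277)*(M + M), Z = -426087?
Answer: 118605378441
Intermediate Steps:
s(f, M) = 2*M*(-277 + f) (s(f, M) = (-277 + f)*(2*M) = 2*M*(-277 + f))
B(a) = 2*a + 2*a**2 (B(a) = 2*a + (2*a)*a = 2*a + 2*a**2)
(B(-60) + Z)*(s(331, 441) - 330691) = (2*(-60)*(1 - 60) - 426087)*(2*441*(-277 + 331) - 330691) = (2*(-60)*(-59) - 426087)*(2*441*54 - 330691) = (7080 - 426087)*(47628 - 330691) = -419007*(-283063) = 118605378441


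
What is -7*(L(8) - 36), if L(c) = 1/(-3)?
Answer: 763/3 ≈ 254.33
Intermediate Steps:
L(c) = -1/3
-7*(L(8) - 36) = -7*(-1/3 - 36) = -7*(-109/3) = 763/3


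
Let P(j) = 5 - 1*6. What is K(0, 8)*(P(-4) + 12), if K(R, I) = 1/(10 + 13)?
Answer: 11/23 ≈ 0.47826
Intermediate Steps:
P(j) = -1 (P(j) = 5 - 6 = -1)
K(R, I) = 1/23
K(0, 8)*(P(-4) + 12) = (-1 + 12)/23 = (1/23)*11 = 11/23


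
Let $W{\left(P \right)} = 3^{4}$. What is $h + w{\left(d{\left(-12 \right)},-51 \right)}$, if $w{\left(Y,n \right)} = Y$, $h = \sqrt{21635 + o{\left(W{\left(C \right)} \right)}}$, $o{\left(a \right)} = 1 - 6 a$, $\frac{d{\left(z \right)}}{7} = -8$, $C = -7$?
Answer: $-56 + 15 \sqrt{94} \approx 89.43$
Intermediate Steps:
$W{\left(P \right)} = 81$
$d{\left(z \right)} = -56$ ($d{\left(z \right)} = 7 \left(-8\right) = -56$)
$h = 15 \sqrt{94}$ ($h = \sqrt{21635 + \left(1 - 486\right)} = \sqrt{21635 - 485} = \sqrt{21150} = 15 \sqrt{94} \approx 145.43$)
$h + w{\left(d{\left(-12 \right)},-51 \right)} = 15 \sqrt{94} - 56 = -56 + 15 \sqrt{94}$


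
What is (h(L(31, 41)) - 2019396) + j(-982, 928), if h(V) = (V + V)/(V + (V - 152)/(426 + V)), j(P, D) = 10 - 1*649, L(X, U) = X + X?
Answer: -30468157649/15083 ≈ -2.0200e+6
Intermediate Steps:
L(X, U) = 2*X
j(P, D) = -639 (j(P, D) = 10 - 649 = -639)
h(V) = 2*V/(V + (-152 + V)/(426 + V)) (h(V) = (2*V)/(V + (-152 + V)/(426 + V)) = 2*V/(V + (-152 + V)/(426 + V)))
(h(L(31, 41)) - 2019396) + j(-982, 928) = (2*(2*31)*(426 + 2*31)/(-152 + (2*31)**2 + 427*(2*31)) - 2019396) - 639 = (2*62*(426 + 62)/(-152 + 62**2 + 427*62) - 2019396) - 639 = (2*62*488/(-152 + 3844 + 26474) - 2019396) - 639 = (2*62*488/30166 - 2019396) - 639 = (2*62*(1/30166)*488 - 2019396) - 639 = (30256/15083 - 2019396) - 639 = -30458519612/15083 - 639 = -30468157649/15083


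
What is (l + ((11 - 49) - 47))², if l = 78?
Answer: 49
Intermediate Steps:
(l + ((11 - 49) - 47))² = (78 + ((11 - 49) - 47))² = (78 + (-38 - 47))² = (78 - 85)² = (-7)² = 49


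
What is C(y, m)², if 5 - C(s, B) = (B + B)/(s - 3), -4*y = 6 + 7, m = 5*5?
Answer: 169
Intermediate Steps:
m = 25
y = -13/4 (y = -(6 + 7)/4 = -¼*13 = -13/4 ≈ -3.2500)
C(s, B) = 5 - 2*B/(-3 + s) (C(s, B) = 5 - (B + B)/(s - 3) = 5 - 2*B/(-3 + s))
C(y, m)² = ((-15 - 2*25 + 5*(-13/4))/(-3 - 13/4))² = ((-15 - 50 - 65/4)/(-25/4))² = (-4/25*(-325/4))² = 13² = 169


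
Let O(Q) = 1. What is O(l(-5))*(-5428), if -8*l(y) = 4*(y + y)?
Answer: -5428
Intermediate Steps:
l(y) = -y (l(y) = -(y + y)/2 = -2*y/2 = -y)
O(l(-5))*(-5428) = 1*(-5428) = -5428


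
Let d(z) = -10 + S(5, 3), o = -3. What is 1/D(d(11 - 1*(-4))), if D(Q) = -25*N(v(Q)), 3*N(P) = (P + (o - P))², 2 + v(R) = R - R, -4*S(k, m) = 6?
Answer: -1/75 ≈ -0.013333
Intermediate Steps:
S(k, m) = -3/2 (S(k, m) = -¼*6 = -3/2)
d(z) = -23/2 (d(z) = -10 - 3/2 = -23/2)
v(R) = -2 (v(R) = -2 + (R - R) = -2 + 0 = -2)
N(P) = 3 (N(P) = (P + (-3 - P))²/3 = (⅓)*(-3)² = (⅓)*9 = 3)
D(Q) = -75 (D(Q) = -25*3 = -75)
1/D(d(11 - 1*(-4))) = 1/(-75) = -1/75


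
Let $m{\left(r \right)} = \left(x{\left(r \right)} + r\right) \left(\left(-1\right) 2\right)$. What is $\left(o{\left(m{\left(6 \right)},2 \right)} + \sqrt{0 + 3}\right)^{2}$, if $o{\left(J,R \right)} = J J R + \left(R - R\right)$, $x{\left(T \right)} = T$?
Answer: $\left(1152 + \sqrt{3}\right)^{2} \approx 1.3311 \cdot 10^{6}$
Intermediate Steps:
$m{\left(r \right)} = - 4 r$ ($m{\left(r \right)} = \left(r + r\right) \left(\left(-1\right) 2\right) = 2 r \left(-2\right) = - 4 r$)
$o{\left(J,R \right)} = R J^{2}$ ($o{\left(J,R \right)} = J^{2} R + 0 = R J^{2} + 0 = R J^{2}$)
$\left(o{\left(m{\left(6 \right)},2 \right)} + \sqrt{0 + 3}\right)^{2} = \left(2 \left(\left(-4\right) 6\right)^{2} + \sqrt{0 + 3}\right)^{2} = \left(2 \left(-24\right)^{2} + \sqrt{3}\right)^{2} = \left(2 \cdot 576 + \sqrt{3}\right)^{2} = \left(1152 + \sqrt{3}\right)^{2}$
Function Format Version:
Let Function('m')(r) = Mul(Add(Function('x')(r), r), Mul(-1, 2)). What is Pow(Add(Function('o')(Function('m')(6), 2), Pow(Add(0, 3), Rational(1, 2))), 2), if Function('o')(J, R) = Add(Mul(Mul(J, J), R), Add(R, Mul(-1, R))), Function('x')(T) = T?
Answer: Pow(Add(1152, Pow(3, Rational(1, 2))), 2) ≈ 1.3311e+6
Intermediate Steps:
Function('m')(r) = Mul(-4, r) (Function('m')(r) = Mul(Add(r, r), Mul(-1, 2)) = Mul(Mul(2, r), -2) = Mul(-4, r))
Function('o')(J, R) = Mul(R, Pow(J, 2)) (Function('o')(J, R) = Add(Mul(Pow(J, 2), R), 0) = Add(Mul(R, Pow(J, 2)), 0) = Mul(R, Pow(J, 2)))
Pow(Add(Function('o')(Function('m')(6), 2), Pow(Add(0, 3), Rational(1, 2))), 2) = Pow(Add(Mul(2, Pow(Mul(-4, 6), 2)), Pow(Add(0, 3), Rational(1, 2))), 2) = Pow(Add(Mul(2, Pow(-24, 2)), Pow(3, Rational(1, 2))), 2) = Pow(Add(Mul(2, 576), Pow(3, Rational(1, 2))), 2) = Pow(Add(1152, Pow(3, Rational(1, 2))), 2)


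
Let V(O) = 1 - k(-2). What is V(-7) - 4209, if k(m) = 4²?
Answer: -4224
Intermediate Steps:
k(m) = 16
V(O) = -15 (V(O) = 1 - 1*16 = 1 - 16 = -15)
V(-7) - 4209 = -15 - 4209 = -4224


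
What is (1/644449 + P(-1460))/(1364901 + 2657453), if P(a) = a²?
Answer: 1373707488401/2592202012946 ≈ 0.52994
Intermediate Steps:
(1/644449 + P(-1460))/(1364901 + 2657453) = (1/644449 + (-1460)²)/(1364901 + 2657453) = (1/644449 + 2131600)/4022354 = (1373707488401/644449)*(1/4022354) = 1373707488401/2592202012946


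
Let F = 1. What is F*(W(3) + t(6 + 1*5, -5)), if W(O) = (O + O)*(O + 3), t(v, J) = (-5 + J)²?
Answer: 136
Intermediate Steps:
W(O) = 2*O*(3 + O) (W(O) = (2*O)*(3 + O) = 2*O*(3 + O))
F*(W(3) + t(6 + 1*5, -5)) = 1*(2*3*(3 + 3) + (-5 - 5)²) = 1*(2*3*6 + (-10)²) = 1*(36 + 100) = 1*136 = 136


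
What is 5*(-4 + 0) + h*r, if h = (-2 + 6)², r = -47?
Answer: -772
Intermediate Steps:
h = 16 (h = 4² = 16)
5*(-4 + 0) + h*r = 5*(-4 + 0) + 16*(-47) = 5*(-4) - 752 = -20 - 752 = -772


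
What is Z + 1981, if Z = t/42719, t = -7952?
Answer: 84618387/42719 ≈ 1980.8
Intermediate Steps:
Z = -7952/42719 ≈ -0.18615
Z + 1981 = -7952/42719 + 1981 = 84618387/42719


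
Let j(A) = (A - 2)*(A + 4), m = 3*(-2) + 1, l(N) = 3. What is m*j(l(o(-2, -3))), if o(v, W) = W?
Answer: -35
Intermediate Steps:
m = -5 (m = -6 + 1 = -5)
j(A) = (-2 + A)*(4 + A)
m*j(l(o(-2, -3))) = -5*(-8 + 3² + 2*3) = -5*(-8 + 9 + 6) = -5*7 = -35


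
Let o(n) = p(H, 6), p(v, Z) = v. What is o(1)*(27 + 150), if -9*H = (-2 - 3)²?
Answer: -1475/3 ≈ -491.67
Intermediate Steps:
H = -25/9 (H = -(-2 - 3)²/9 = -⅑*(-5)² = -⅑*25 = -25/9 ≈ -2.7778)
o(n) = -25/9
o(1)*(27 + 150) = -25*(27 + 150)/9 = -25/9*177 = -1475/3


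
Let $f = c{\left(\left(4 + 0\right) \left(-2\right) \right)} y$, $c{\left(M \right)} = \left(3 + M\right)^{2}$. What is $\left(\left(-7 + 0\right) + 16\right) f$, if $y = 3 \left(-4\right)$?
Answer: $-2700$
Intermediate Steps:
$y = -12$
$f = -300$ ($f = \left(3 + \left(4 + 0\right) \left(-2\right)\right)^{2} \left(-12\right) = \left(3 + 4 \left(-2\right)\right)^{2} \left(-12\right) = \left(3 - 8\right)^{2} \left(-12\right) = \left(-5\right)^{2} \left(-12\right) = 25 \left(-12\right) = -300$)
$\left(\left(-7 + 0\right) + 16\right) f = \left(\left(-7 + 0\right) + 16\right) \left(-300\right) = \left(-7 + 16\right) \left(-300\right) = 9 \left(-300\right) = -2700$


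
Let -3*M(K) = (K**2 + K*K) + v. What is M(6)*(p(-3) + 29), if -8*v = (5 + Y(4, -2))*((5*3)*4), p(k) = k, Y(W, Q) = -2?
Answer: -429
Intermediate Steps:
v = -45/2 (v = -(5 - 2)*(5*3)*4/8 = -3*15*4/8 = -3*60/8 = -1/8*180 = -45/2 ≈ -22.500)
M(K) = 15/2 - 2*K**2/3 (M(K) = -((K**2 + K*K) - 45/2)/3 = -((K**2 + K**2) - 45/2)/3 = -(2*K**2 - 45/2)/3 = -(-45/2 + 2*K**2)/3 = 15/2 - 2*K**2/3)
M(6)*(p(-3) + 29) = (15/2 - 2/3*6**2)*(-3 + 29) = (15/2 - 2/3*36)*26 = (15/2 - 24)*26 = -33/2*26 = -429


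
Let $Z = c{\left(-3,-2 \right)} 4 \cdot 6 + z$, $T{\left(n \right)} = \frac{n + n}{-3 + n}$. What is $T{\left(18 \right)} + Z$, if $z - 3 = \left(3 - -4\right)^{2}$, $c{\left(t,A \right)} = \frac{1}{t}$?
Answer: $\frac{232}{5} \approx 46.4$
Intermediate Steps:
$T{\left(n \right)} = \frac{2 n}{-3 + n}$
$z = 52$ ($z = 3 + \left(3 - -4\right)^{2} = 3 + \left(3 + 4\right)^{2} = 3 + 7^{2} = 3 + 49 = 52$)
$Z = 44$ ($Z = \frac{4 \cdot 6}{-3} + 52 = \left(- \frac{1}{3}\right) 24 + 52 = -8 + 52 = 44$)
$T{\left(18 \right)} + Z = 2 \cdot 18 \frac{1}{-3 + 18} + 44 = 2 \cdot 18 \cdot \frac{1}{15} + 44 = \frac{12}{5} + 44 = \frac{232}{5}$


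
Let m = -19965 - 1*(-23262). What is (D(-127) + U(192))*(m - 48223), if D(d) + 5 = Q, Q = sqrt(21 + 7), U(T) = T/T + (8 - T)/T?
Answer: 2673097/12 - 89852*sqrt(7) ≈ -14968.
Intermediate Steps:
U(T) = 1 + (8 - T)/T
Q = 2*sqrt(7) (Q = sqrt(28) = 2*sqrt(7) ≈ 5.2915)
D(d) = -5 + 2*sqrt(7)
m = 3297 (m = -19965 + 23262 = 3297)
(D(-127) + U(192))*(m - 48223) = ((-5 + 2*sqrt(7)) + 8/192)*(3297 - 48223) = ((-5 + 2*sqrt(7)) + 8*(1/192))*(-44926) = ((-5 + 2*sqrt(7)) + 1/24)*(-44926) = (-119/24 + 2*sqrt(7))*(-44926) = 2673097/12 - 89852*sqrt(7)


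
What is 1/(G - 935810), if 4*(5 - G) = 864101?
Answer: -4/4607321 ≈ -8.6818e-7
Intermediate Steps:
G = -864081/4 (G = 5 - 1/4*864101 = 5 - 864101/4 = -864081/4 ≈ -2.1602e+5)
1/(G - 935810) = 1/(-864081/4 - 935810) = 1/(-4607321/4) = -4/4607321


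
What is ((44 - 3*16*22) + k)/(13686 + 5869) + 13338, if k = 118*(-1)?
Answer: 52164692/3911 ≈ 13338.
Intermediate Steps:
k = -118
((44 - 3*16*22) + k)/(13686 + 5869) + 13338 = ((44 - 3*16*22) - 118)/(13686 + 5869) + 13338 = ((44 - 48*22) - 118)/19555 + 13338 = ((44 - 1056) - 118)*(1/19555) + 13338 = (-1012 - 118)*(1/19555) + 13338 = -1130*1/19555 + 13338 = -226/3911 + 13338 = 52164692/3911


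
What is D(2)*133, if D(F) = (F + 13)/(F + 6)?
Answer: 1995/8 ≈ 249.38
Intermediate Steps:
D(F) = (13 + F)/(6 + F)
D(2)*133 = ((13 + 2)/(6 + 2))*133 = (15/8)*133 = 1995/8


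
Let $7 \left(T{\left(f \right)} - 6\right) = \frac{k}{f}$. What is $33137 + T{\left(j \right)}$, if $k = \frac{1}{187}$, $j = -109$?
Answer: $\frac{4728876382}{142681} \approx 33143.0$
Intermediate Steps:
$k = \frac{1}{187} \approx 0.0053476$
$T{\left(f \right)} = 6 + \frac{1}{1309 f}$ ($T{\left(f \right)} = 6 + \frac{\frac{1}{187} \frac{1}{f}}{7} = 6 + \frac{1}{1309 f}$)
$33137 + T{\left(j \right)} = 33137 + \left(6 + \frac{1}{1309 \left(-109\right)}\right) = 33137 + \left(6 + \frac{1}{1309} \left(- \frac{1}{109}\right)\right) = 33137 + \left(6 - \frac{1}{142681}\right) = 33137 + \frac{856085}{142681} = \frac{4728876382}{142681}$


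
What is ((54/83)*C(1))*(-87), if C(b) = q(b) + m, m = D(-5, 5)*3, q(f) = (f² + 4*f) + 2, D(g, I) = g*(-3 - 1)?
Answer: -314766/83 ≈ -3792.4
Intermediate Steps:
D(g, I) = -4*g (D(g, I) = g*(-4) = -4*g)
q(f) = 2 + f² + 4*f
m = 60 (m = -4*(-5)*3 = 20*3 = 60)
C(b) = 62 + b² + 4*b (C(b) = (2 + b² + 4*b) + 60 = 62 + b² + 4*b)
((54/83)*C(1))*(-87) = ((54/83)*(62 + 1² + 4*1))*(-87) = ((54*(1/83))*(62 + 1 + 4))*(-87) = ((54/83)*67)*(-87) = (3618/83)*(-87) = -314766/83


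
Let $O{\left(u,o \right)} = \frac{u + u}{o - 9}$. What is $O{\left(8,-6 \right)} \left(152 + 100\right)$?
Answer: $- \frac{1344}{5} \approx -268.8$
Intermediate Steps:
$O{\left(u,o \right)} = \frac{2 u}{-9 + o}$
$O{\left(8,-6 \right)} \left(152 + 100\right) = 2 \cdot 8 \frac{1}{-9 - 6} \left(152 + 100\right) = 2 \cdot 8 \frac{1}{-15} \cdot 252 = 2 \cdot 8 \left(- \frac{1}{15}\right) 252 = \left(- \frac{16}{15}\right) 252 = - \frac{1344}{5}$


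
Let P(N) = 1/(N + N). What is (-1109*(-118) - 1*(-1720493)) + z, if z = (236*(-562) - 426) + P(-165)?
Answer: 567038009/330 ≈ 1.7183e+6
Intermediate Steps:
P(N) = 1/(2*N)
z = -43909141/330 (z = (236*(-562) - 426) + (½)/(-165) = (-132632 - 426) + (½)*(-1/165) = -133058 - 1/330 = -43909141/330 ≈ -1.3306e+5)
(-1109*(-118) - 1*(-1720493)) + z = (-1109*(-118) - 1*(-1720493)) - 43909141/330 = (130862 + 1720493) - 43909141/330 = 1851355 - 43909141/330 = 567038009/330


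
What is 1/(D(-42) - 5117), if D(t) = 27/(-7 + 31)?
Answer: -8/40927 ≈ -0.00019547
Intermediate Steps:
D(t) = 9/8 (D(t) = 27/24 = 27*(1/24) = 9/8)
1/(D(-42) - 5117) = 1/(9/8 - 5117) = 1/(-40927/8) = -8/40927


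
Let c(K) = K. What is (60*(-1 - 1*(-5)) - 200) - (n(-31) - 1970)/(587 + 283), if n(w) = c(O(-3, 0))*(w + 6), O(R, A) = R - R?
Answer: 3677/87 ≈ 42.264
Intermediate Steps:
O(R, A) = 0
n(w) = 0 (n(w) = 0*(w + 6) = 0*(6 + w) = 0)
(60*(-1 - 1*(-5)) - 200) - (n(-31) - 1970)/(587 + 283) = (60*(-1 - 1*(-5)) - 200) - (0 - 1970)/(587 + 283) = (60*(-1 + 5) - 200) - (-1970)/870 = (60*4 - 200) - (-1970)/870 = (240 - 200) - 1*(-197/87) = 40 + 197/87 = 3677/87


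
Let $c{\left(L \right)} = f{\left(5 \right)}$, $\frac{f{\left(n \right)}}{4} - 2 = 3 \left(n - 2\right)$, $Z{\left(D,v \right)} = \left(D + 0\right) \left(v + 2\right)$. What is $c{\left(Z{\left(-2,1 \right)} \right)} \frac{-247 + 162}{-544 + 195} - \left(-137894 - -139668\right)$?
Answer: $- \frac{615386}{349} \approx -1763.3$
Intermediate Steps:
$Z{\left(D,v \right)} = D \left(2 + v\right)$
$f{\left(n \right)} = -16 + 12 n$ ($f{\left(n \right)} = 8 + 4 \cdot 3 \left(n - 2\right) = 8 + 4 \cdot 3 \left(-2 + n\right) = 8 + 4 \left(-6 + 3 n\right) = 8 + \left(-24 + 12 n\right) = -16 + 12 n$)
$c{\left(L \right)} = 44$ ($c{\left(L \right)} = -16 + 12 \cdot 5 = -16 + 60 = 44$)
$c{\left(Z{\left(-2,1 \right)} \right)} \frac{-247 + 162}{-544 + 195} - \left(-137894 - -139668\right) = 44 \frac{-247 + 162}{-544 + 195} - \left(-137894 - -139668\right) = 44 \left(- \frac{85}{-349}\right) - \left(-137894 + 139668\right) = 44 \left(\left(-85\right) \left(- \frac{1}{349}\right)\right) - 1774 = 44 \cdot \frac{85}{349} - 1774 = \frac{3740}{349} - 1774 = - \frac{615386}{349}$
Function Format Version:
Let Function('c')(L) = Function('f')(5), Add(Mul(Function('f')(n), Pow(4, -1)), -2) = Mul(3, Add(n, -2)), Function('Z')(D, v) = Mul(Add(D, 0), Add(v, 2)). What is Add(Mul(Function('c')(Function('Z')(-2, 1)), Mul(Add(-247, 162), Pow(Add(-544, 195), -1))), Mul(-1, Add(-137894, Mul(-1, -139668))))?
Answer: Rational(-615386, 349) ≈ -1763.3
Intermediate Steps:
Function('Z')(D, v) = Mul(D, Add(2, v))
Function('f')(n) = Add(-16, Mul(12, n)) (Function('f')(n) = Add(8, Mul(4, Mul(3, Add(n, -2)))) = Add(8, Mul(4, Mul(3, Add(-2, n)))) = Add(8, Mul(4, Add(-6, Mul(3, n)))) = Add(8, Add(-24, Mul(12, n))) = Add(-16, Mul(12, n)))
Function('c')(L) = 44 (Function('c')(L) = Add(-16, Mul(12, 5)) = Add(-16, 60) = 44)
Add(Mul(Function('c')(Function('Z')(-2, 1)), Mul(Add(-247, 162), Pow(Add(-544, 195), -1))), Mul(-1, Add(-137894, Mul(-1, -139668)))) = Add(Mul(44, Mul(Add(-247, 162), Pow(Add(-544, 195), -1))), Mul(-1, Add(-137894, Mul(-1, -139668)))) = Add(Mul(44, Mul(-85, Pow(-349, -1))), Mul(-1, Add(-137894, 139668))) = Add(Mul(44, Mul(-85, Rational(-1, 349))), Mul(-1, 1774)) = Add(Mul(44, Rational(85, 349)), -1774) = Add(Rational(3740, 349), -1774) = Rational(-615386, 349)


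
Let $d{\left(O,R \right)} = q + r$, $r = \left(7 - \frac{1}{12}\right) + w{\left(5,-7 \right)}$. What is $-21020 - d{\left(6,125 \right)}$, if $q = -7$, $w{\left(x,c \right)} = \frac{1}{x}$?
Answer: $- \frac{1261207}{60} \approx -21020.0$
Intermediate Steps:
$r = \frac{427}{60}$ ($r = \left(7 - \frac{1}{12}\right) + \frac{1}{5} = \frac{83}{12} + \frac{1}{5} = \frac{427}{60} \approx 7.1167$)
$d{\left(O,R \right)} = \frac{7}{60}$ ($d{\left(O,R \right)} = -7 + \frac{427}{60} = \frac{7}{60}$)
$-21020 - d{\left(6,125 \right)} = -21020 - \frac{7}{60} = - \frac{1261207}{60}$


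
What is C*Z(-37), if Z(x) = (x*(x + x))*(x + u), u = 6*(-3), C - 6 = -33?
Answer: 4065930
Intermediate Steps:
C = -27 (C = 6 - 33 = -27)
u = -18
Z(x) = 2*x**2*(-18 + x) (Z(x) = (x*(x + x))*(x - 18) = (x*(2*x))*(-18 + x) = (2*x**2)*(-18 + x) = 2*x**2*(-18 + x))
C*Z(-37) = -54*(-37)**2*(-18 - 37) = -54*1369*(-55) = -27*(-150590) = 4065930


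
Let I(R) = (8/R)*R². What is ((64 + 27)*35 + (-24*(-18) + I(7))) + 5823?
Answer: 9496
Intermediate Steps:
I(R) = 8*R
((64 + 27)*35 + (-24*(-18) + I(7))) + 5823 = ((64 + 27)*35 + (-24*(-18) + 8*7)) + 5823 = (91*35 + (432 + 56)) + 5823 = (3185 + 488) + 5823 = 3673 + 5823 = 9496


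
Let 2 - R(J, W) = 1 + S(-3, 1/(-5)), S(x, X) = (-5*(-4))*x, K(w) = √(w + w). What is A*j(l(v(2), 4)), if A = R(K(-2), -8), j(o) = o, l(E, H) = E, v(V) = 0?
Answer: 0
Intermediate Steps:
K(w) = √2*√w (K(w) = √(2*w) = √2*√w)
S(x, X) = 20*x
R(J, W) = 61 (R(J, W) = 2 - (1 + 20*(-3)) = 2 - (1 - 60) = 2 - 1*(-59) = 2 + 59 = 61)
A = 61
A*j(l(v(2), 4)) = 61*0 = 0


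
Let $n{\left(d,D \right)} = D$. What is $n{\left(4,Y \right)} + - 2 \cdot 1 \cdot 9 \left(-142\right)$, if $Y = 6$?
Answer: $2562$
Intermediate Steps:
$n{\left(4,Y \right)} + - 2 \cdot 1 \cdot 9 \left(-142\right) = 6 + - 2 \cdot 1 \cdot 9 \left(-142\right) = 6 + \left(-2\right) 9 \left(-142\right) = 6 - -2556 = 6 + 2556 = 2562$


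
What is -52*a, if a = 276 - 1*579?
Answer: 15756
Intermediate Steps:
a = -303 (a = 276 - 579 = -303)
-52*a = -52*(-303) = 15756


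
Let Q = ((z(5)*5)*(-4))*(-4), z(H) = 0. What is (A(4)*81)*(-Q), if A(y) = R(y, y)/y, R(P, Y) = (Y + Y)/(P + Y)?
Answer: 0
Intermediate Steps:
R(P, Y) = 2*Y/(P + Y) (R(P, Y) = (2*Y)/(P + Y) = 2*Y/(P + Y))
A(y) = 1/y (A(y) = (2*y/(y + y))/y = (2*y/((2*y)))/y = (2*y*(1/(2*y)))/y = 1/y)
Q = 0 (Q = ((0*5)*(-4))*(-4) = (0*(-4))*(-4) = 0*(-4) = 0)
(A(4)*81)*(-Q) = (81/4)*(-1*0) = ((1/4)*81)*0 = (81/4)*0 = 0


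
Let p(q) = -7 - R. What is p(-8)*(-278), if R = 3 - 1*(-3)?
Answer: 3614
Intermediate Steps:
R = 6 (R = 3 + 3 = 6)
p(q) = -13 (p(q) = -7 - 1*6 = -7 - 6 = -13)
p(-8)*(-278) = -13*(-278) = 3614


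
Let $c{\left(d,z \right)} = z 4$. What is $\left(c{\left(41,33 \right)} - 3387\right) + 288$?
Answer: $-2967$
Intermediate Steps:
$c{\left(d,z \right)} = 4 z$
$\left(c{\left(41,33 \right)} - 3387\right) + 288 = \left(4 \cdot 33 - 3387\right) + 288 = \left(132 - 3387\right) + 288 = -3255 + 288 = -2967$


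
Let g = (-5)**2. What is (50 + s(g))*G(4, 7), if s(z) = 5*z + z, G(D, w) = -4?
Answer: -800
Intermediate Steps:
g = 25
s(z) = 6*z
(50 + s(g))*G(4, 7) = (50 + 6*25)*(-4) = (50 + 150)*(-4) = 200*(-4) = -800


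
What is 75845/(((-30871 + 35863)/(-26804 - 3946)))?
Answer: -388705625/832 ≈ -4.6719e+5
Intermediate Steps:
75845/(((-30871 + 35863)/(-26804 - 3946))) = 75845/((4992/(-30750))) = 75845/((4992*(-1/30750))) = 75845/(-832/5125) = 75845*(-5125/832) = -388705625/832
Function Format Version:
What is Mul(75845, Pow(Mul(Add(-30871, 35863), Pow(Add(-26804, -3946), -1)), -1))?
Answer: Rational(-388705625, 832) ≈ -4.6719e+5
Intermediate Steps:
Mul(75845, Pow(Mul(Add(-30871, 35863), Pow(Add(-26804, -3946), -1)), -1)) = Mul(75845, Pow(Mul(4992, Pow(-30750, -1)), -1)) = Mul(75845, Pow(Mul(4992, Rational(-1, 30750)), -1)) = Mul(75845, Pow(Rational(-832, 5125), -1)) = Mul(75845, Rational(-5125, 832)) = Rational(-388705625, 832)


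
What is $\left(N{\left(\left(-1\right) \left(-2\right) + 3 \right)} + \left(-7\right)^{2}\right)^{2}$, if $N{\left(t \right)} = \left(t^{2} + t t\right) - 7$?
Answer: $8464$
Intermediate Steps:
$N{\left(t \right)} = -7 + 2 t^{2}$ ($N{\left(t \right)} = \left(t^{2} + t^{2}\right) - 7 = 2 t^{2} - 7 = -7 + 2 t^{2}$)
$\left(N{\left(\left(-1\right) \left(-2\right) + 3 \right)} + \left(-7\right)^{2}\right)^{2} = \left(\left(-7 + 2 \left(\left(-1\right) \left(-2\right) + 3\right)^{2}\right) + \left(-7\right)^{2}\right)^{2} = \left(\left(-7 + 2 \left(2 + 3\right)^{2}\right) + 49\right)^{2} = \left(\left(-7 + 2 \cdot 5^{2}\right) + 49\right)^{2} = \left(\left(-7 + 2 \cdot 25\right) + 49\right)^{2} = \left(\left(-7 + 50\right) + 49\right)^{2} = \left(43 + 49\right)^{2} = 92^{2} = 8464$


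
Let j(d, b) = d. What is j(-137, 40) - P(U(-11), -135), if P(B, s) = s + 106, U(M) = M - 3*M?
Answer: -108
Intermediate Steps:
U(M) = -2*M
P(B, s) = 106 + s
j(-137, 40) - P(U(-11), -135) = -137 - (106 - 135) = -137 - 1*(-29) = -137 + 29 = -108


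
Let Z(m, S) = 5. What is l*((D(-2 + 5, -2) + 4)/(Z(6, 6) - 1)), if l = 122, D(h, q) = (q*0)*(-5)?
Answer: 122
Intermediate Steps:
D(h, q) = 0 (D(h, q) = 0*(-5) = 0)
l*((D(-2 + 5, -2) + 4)/(Z(6, 6) - 1)) = 122*((0 + 4)/(5 - 1)) = 122*(4/4) = 122*(4*(¼)) = 122*1 = 122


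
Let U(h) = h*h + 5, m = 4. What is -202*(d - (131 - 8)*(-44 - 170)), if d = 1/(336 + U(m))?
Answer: -1898184910/357 ≈ -5.3170e+6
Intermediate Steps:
U(h) = 5 + h**2 (U(h) = h**2 + 5 = 5 + h**2)
d = 1/357 (d = 1/(336 + (5 + 4**2)) = 1/(336 + (5 + 16)) = 1/(336 + 21) = 1/357 ≈ 0.0028011)
-202*(d - (131 - 8)*(-44 - 170)) = -202*(1/357 - (131 - 8)*(-44 - 170)) = -202*(1/357 - 123*(-214)) = -202*(1/357 - 1*(-26322)) = -202*(1/357 + 26322) = -202*9396955/357 = -1898184910/357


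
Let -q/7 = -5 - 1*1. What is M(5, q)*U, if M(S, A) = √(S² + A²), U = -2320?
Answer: -2320*√1789 ≈ -98128.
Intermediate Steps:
q = 42 (q = -7*(-5 - 1*1) = -7*(-5 - 1) = -7*(-6) = 42)
M(S, A) = √(A² + S²)
M(5, q)*U = √(42² + 5²)*(-2320) = √(1764 + 25)*(-2320) = √1789*(-2320) = -2320*√1789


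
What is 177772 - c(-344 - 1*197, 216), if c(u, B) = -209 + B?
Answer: 177765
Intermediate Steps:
177772 - c(-344 - 1*197, 216) = 177772 - (-209 + 216) = 177772 - 1*7 = 177772 - 7 = 177765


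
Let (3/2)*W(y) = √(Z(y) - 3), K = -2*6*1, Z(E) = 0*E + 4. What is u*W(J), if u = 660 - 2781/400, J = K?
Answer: 87073/200 ≈ 435.37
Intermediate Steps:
Z(E) = 4 (Z(E) = 0 + 4 = 4)
K = -12 (K = -12*1 = -12)
J = -12
W(y) = ⅔ (W(y) = 2*√(4 - 3)/3 = 2*√1/3 = (⅔)*1 = ⅔)
u = 261219/400 (u = 660 - 2781/400 = 261219/400 ≈ 653.05)
u*W(J) = (261219/400)*(⅔) = 87073/200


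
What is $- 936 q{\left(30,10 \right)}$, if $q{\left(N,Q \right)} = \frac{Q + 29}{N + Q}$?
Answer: $- \frac{4563}{5} \approx -912.6$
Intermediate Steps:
$q{\left(N,Q \right)} = \frac{29 + Q}{N + Q}$
$- 936 q{\left(30,10 \right)} = - 936 \frac{29 + 10}{30 + 10} = - 936 \cdot \frac{1}{40} \cdot 39 = \left(-936\right) \frac{39}{40} = - \frac{4563}{5}$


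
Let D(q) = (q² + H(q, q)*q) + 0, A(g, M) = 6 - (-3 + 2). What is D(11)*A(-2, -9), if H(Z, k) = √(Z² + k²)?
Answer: 847 + 847*√2 ≈ 2044.8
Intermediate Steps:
A(g, M) = 7 (A(g, M) = 6 - 1*(-1) = 6 + 1 = 7)
D(q) = q² + q*√2*√(q²) (D(q) = (q² + √(q² + q²)*q) + 0 = (q² + √(2*q²)*q) + 0 = (q² + (√2*√(q²))*q) + 0 = (q² + q*√2*√(q²)) + 0 = q² + q*√2*√(q²))
D(11)*A(-2, -9) = (11*(11 + √2*√(11²)))*7 = (11*(11 + √2*√121))*7 = (11*(11 + √2*11))*7 = (11*(11 + 11*√2))*7 = (121 + 121*√2)*7 = 847 + 847*√2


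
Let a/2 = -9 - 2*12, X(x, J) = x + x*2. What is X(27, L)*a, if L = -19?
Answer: -5346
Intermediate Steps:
X(x, J) = 3*x (X(x, J) = x + 2*x = 3*x)
a = -66 (a = 2*(-9 - 2*12) = 2*(-9 - 24) = 2*(-33) = -66)
X(27, L)*a = (3*27)*(-66) = 81*(-66) = -5346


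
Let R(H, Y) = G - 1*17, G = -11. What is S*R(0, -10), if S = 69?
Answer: -1932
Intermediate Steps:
R(H, Y) = -28 (R(H, Y) = -11 - 1*17 = -11 - 17 = -28)
S*R(0, -10) = 69*(-28) = -1932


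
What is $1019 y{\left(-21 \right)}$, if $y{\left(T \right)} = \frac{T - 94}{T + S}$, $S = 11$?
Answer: $\frac{23437}{2} \approx 11719.0$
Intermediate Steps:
$y{\left(T \right)} = \frac{-94 + T}{11 + T}$ ($y{\left(T \right)} = \frac{T - 94}{T + 11} = \frac{-94 + T}{11 + T}$)
$1019 y{\left(-21 \right)} = 1019 \frac{-94 - 21}{11 - 21} = 1019 \frac{1}{-10} \left(-115\right) = 1019 \left(\left(- \frac{1}{10}\right) \left(-115\right)\right) = 1019 \cdot \frac{23}{2} = \frac{23437}{2}$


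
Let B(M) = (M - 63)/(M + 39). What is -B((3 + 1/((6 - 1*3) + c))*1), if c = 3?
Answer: 359/253 ≈ 1.4190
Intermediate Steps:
B(M) = (-63 + M)/(39 + M)
-B((3 + 1/((6 - 1*3) + c))*1) = -(-63 + (3 + 1/((6 - 1*3) + 3))*1)/(39 + (3 + 1/((6 - 1*3) + 3))*1) = -(-63 + (3 + 1/((6 - 3) + 3))*1)/(39 + (3 + 1/((6 - 3) + 3))*1) = -(-63 + (3 + 1/(3 + 3))*1)/(39 + (3 + 1/(3 + 3))*1) = -(-63 + (3 + 1/6)*1)/(39 + (3 + 1/6)*1) = -(-63 + (19/6)*1)/(39 + (19/6)*1) = -(-63 + 19/6)/(39 + 19/6) = -(-359)/(253/6*6) = -6*(-359)/(253*6) = -1*(-359/253) = 359/253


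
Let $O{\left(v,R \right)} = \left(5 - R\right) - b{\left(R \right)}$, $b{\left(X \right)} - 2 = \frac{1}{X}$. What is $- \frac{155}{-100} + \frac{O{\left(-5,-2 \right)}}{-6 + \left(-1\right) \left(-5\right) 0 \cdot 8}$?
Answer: $\frac{19}{30} \approx 0.63333$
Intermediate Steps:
$b{\left(X \right)} = 2 + \frac{1}{X}$
$O{\left(v,R \right)} = 3 - R - \frac{1}{R}$ ($O{\left(v,R \right)} = \left(5 - R\right) - \left(2 + \frac{1}{R}\right) = 3 - R - \frac{1}{R}$)
$- \frac{155}{-100} + \frac{O{\left(-5,-2 \right)}}{-6 + \left(-1\right) \left(-5\right) 0 \cdot 8} = - \frac{155}{-100} + \frac{3 - -2 - \frac{1}{-2}}{-6 + \left(-1\right) \left(-5\right) 0 \cdot 8} = \left(-155\right) \left(- \frac{1}{100}\right) + \frac{3 + 2 - - \frac{1}{2}}{-6 + 5 \cdot 0 \cdot 8} = \frac{31}{20} + \frac{3 + 2 + \frac{1}{2}}{-6 + 0 \cdot 8} = \frac{31}{20} + \frac{11}{2 \left(-6 + 0\right)} = \frac{31}{20} + \frac{11}{2 \left(-6\right)} = \frac{31}{20} + \frac{11}{2} \left(- \frac{1}{6}\right) = \frac{31}{20} - \frac{11}{12} = \frac{19}{30}$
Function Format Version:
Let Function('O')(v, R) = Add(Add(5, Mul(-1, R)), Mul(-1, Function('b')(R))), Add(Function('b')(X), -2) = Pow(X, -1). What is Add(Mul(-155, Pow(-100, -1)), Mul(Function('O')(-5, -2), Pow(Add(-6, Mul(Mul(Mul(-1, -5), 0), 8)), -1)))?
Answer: Rational(19, 30) ≈ 0.63333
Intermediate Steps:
Function('b')(X) = Add(2, Pow(X, -1))
Function('O')(v, R) = Add(3, Mul(-1, R), Mul(-1, Pow(R, -1))) (Function('O')(v, R) = Add(Add(5, Mul(-1, R)), Mul(-1, Add(2, Pow(R, -1)))) = Add(Add(5, Mul(-1, R)), Add(-2, Mul(-1, Pow(R, -1)))) = Add(3, Mul(-1, R), Mul(-1, Pow(R, -1))))
Add(Mul(-155, Pow(-100, -1)), Mul(Function('O')(-5, -2), Pow(Add(-6, Mul(Mul(Mul(-1, -5), 0), 8)), -1))) = Add(Mul(-155, Pow(-100, -1)), Mul(Add(3, Mul(-1, -2), Mul(-1, Pow(-2, -1))), Pow(Add(-6, Mul(Mul(Mul(-1, -5), 0), 8)), -1))) = Add(Mul(-155, Rational(-1, 100)), Mul(Add(3, 2, Mul(-1, Rational(-1, 2))), Pow(Add(-6, Mul(Mul(5, 0), 8)), -1))) = Add(Rational(31, 20), Mul(Add(3, 2, Rational(1, 2)), Pow(Add(-6, Mul(0, 8)), -1))) = Add(Rational(31, 20), Mul(Rational(11, 2), Pow(Add(-6, 0), -1))) = Add(Rational(31, 20), Mul(Rational(11, 2), Pow(-6, -1))) = Add(Rational(31, 20), Mul(Rational(11, 2), Rational(-1, 6))) = Add(Rational(31, 20), Rational(-11, 12)) = Rational(19, 30)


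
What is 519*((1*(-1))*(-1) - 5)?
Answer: -2076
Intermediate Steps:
519*((1*(-1))*(-1) - 5) = 519*(-1*(-1) - 5) = 519*(1 - 5) = 519*(-4) = -2076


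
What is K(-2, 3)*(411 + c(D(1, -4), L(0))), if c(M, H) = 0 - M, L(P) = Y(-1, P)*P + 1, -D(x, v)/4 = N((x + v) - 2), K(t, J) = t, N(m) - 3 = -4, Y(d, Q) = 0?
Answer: -814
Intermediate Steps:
N(m) = -1 (N(m) = 3 - 4 = -1)
D(x, v) = 4 (D(x, v) = -4*(-1) = 4)
L(P) = 1 (L(P) = 0*P + 1 = 0 + 1 = 1)
c(M, H) = -M
K(-2, 3)*(411 + c(D(1, -4), L(0))) = -2*(411 - 1*4) = -2*(411 - 4) = -2*407 = -814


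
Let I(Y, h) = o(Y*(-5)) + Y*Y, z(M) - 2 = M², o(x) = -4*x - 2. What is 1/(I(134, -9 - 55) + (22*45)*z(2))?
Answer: 1/26574 ≈ 3.7631e-5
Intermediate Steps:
o(x) = -2 - 4*x
z(M) = 2 + M²
I(Y, h) = -2 + Y² + 20*Y (I(Y, h) = (-2 - 4*Y*(-5)) + Y*Y = (-2 - (-20)*Y) + Y² = (-2 + 20*Y) + Y² = -2 + Y² + 20*Y)
1/(I(134, -9 - 55) + (22*45)*z(2)) = 1/((-2 + 134² + 20*134) + (22*45)*(2 + 2²)) = 1/((-2 + 17956 + 2680) + 990*(2 + 4)) = 1/(20634 + 990*6) = 1/(20634 + 5940) = 1/26574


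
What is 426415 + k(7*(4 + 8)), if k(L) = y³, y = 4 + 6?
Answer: 427415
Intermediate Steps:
y = 10
k(L) = 1000 (k(L) = 10³ = 1000)
426415 + k(7*(4 + 8)) = 426415 + 1000 = 427415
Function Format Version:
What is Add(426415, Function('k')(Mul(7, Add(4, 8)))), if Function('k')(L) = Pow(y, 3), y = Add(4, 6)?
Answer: 427415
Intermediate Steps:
y = 10
Function('k')(L) = 1000 (Function('k')(L) = Pow(10, 3) = 1000)
Add(426415, Function('k')(Mul(7, Add(4, 8)))) = Add(426415, 1000) = 427415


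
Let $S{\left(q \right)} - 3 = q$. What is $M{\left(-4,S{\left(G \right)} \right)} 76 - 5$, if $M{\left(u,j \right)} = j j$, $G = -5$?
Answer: $299$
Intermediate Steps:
$S{\left(q \right)} = 3 + q$
$M{\left(u,j \right)} = j^{2}$
$M{\left(-4,S{\left(G \right)} \right)} 76 - 5 = \left(3 - 5\right)^{2} \cdot 76 - 5 = \left(-2\right)^{2} \cdot 76 - 5 = 4 \cdot 76 - 5 = 304 - 5 = 299$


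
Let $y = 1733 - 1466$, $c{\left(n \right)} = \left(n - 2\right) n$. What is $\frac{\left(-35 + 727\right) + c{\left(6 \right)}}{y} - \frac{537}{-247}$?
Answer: $\frac{320231}{65949} \approx 4.8557$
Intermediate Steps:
$c{\left(n \right)} = n \left(-2 + n\right)$ ($c{\left(n \right)} = \left(-2 + n\right) n = n \left(-2 + n\right)$)
$y = 267$ ($y = 1733 - 1466 = 267$)
$\frac{\left(-35 + 727\right) + c{\left(6 \right)}}{y} - \frac{537}{-247} = \frac{\left(-35 + 727\right) + 6 \left(-2 + 6\right)}{267} - \frac{537}{-247} = \left(692 + 6 \cdot 4\right) \frac{1}{267} - - \frac{537}{247} = \left(692 + 24\right) \frac{1}{267} + \frac{537}{247} = 716 \cdot \frac{1}{267} + \frac{537}{247} = \frac{716}{267} + \frac{537}{247} = \frac{320231}{65949}$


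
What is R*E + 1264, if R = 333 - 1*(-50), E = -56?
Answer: -20184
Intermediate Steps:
R = 383 (R = 333 + 50 = 383)
R*E + 1264 = 383*(-56) + 1264 = -21448 + 1264 = -20184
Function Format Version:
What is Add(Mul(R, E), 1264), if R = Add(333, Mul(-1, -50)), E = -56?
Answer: -20184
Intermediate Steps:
R = 383 (R = Add(333, 50) = 383)
Add(Mul(R, E), 1264) = Add(Mul(383, -56), 1264) = Add(-21448, 1264) = -20184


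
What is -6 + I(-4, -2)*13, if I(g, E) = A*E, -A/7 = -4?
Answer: -734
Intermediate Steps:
A = 28 (A = -7*(-4) = 28)
I(g, E) = 28*E
-6 + I(-4, -2)*13 = -6 + (28*(-2))*13 = -6 - 56*13 = -6 - 728 = -734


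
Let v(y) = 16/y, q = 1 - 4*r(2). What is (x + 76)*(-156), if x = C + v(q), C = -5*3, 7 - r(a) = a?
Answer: -178308/19 ≈ -9384.6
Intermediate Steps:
r(a) = 7 - a
C = -15
q = -19 (q = 1 - 4*(7 - 1*2) = 1 - 4*(7 - 2) = 1 - 4*5 = 1 - 20 = -19)
x = -301/19 (x = -15 + 16/(-19) = -15 + 16*(-1/19) = -15 - 16/19 = -301/19 ≈ -15.842)
(x + 76)*(-156) = (-301/19 + 76)*(-156) = (1143/19)*(-156) = -178308/19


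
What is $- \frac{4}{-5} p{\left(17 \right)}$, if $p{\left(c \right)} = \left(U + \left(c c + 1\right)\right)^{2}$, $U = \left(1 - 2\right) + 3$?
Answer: $\frac{341056}{5} \approx 68211.0$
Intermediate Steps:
$U = 2$ ($U = -1 + 3 = 2$)
$p{\left(c \right)} = \left(3 + c^{2}\right)^{2}$ ($p{\left(c \right)} = \left(2 + \left(c c + 1\right)\right)^{2} = \left(2 + \left(c^{2} + 1\right)\right)^{2} = \left(2 + \left(1 + c^{2}\right)\right)^{2} = \left(3 + c^{2}\right)^{2}$)
$- \frac{4}{-5} p{\left(17 \right)} = - \frac{4}{-5} \left(3 + 17^{2}\right)^{2} = \left(-4\right) \left(- \frac{1}{5}\right) \left(3 + 289\right)^{2} = \frac{4 \cdot 292^{2}}{5} = \frac{4}{5} \cdot 85264 = \frac{341056}{5}$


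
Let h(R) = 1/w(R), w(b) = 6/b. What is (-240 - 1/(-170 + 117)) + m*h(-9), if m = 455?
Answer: -97783/106 ≈ -922.48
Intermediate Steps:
h(R) = R/6 (h(R) = 1/(6/R) = R/6)
(-240 - 1/(-170 + 117)) + m*h(-9) = (-240 - 1/(-170 + 117)) + 455*((1/6)*(-9)) = (-240 - 1/(-53)) + 455*(-3/2) = (-240 - 1*(-1/53)) - 1365/2 = (-240 + 1/53) - 1365/2 = -12719/53 - 1365/2 = -97783/106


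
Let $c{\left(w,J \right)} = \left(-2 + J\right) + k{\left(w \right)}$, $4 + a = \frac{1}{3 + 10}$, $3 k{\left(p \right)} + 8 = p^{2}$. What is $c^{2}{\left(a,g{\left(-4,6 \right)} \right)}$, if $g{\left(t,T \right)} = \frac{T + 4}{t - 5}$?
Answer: $\frac{970225}{2313441} \approx 0.41939$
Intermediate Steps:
$k{\left(p \right)} = - \frac{8}{3} + \frac{p^{2}}{3}$
$g{\left(t,T \right)} = \frac{4 + T}{-5 + t}$
$a = - \frac{51}{13}$ ($a = -4 + \frac{1}{3 + 10} = -4 + \frac{1}{13} = - \frac{51}{13} \approx -3.9231$)
$c{\left(w,J \right)} = - \frac{14}{3} + J + \frac{w^{2}}{3}$ ($c{\left(w,J \right)} = \left(-2 + J\right) + \left(- \frac{8}{3} + \frac{w^{2}}{3}\right) = - \frac{14}{3} + J + \frac{w^{2}}{3}$)
$c^{2}{\left(a,g{\left(-4,6 \right)} \right)} = \left(- \frac{14}{3} + \frac{4 + 6}{-5 - 4} + \frac{\left(- \frac{51}{13}\right)^{2}}{3}\right)^{2} = \left(- \frac{14}{3} + \frac{1}{-9} \cdot 10 + \frac{1}{3} \cdot \frac{2601}{169}\right)^{2} = \left(- \frac{14}{3} - \frac{10}{9} + \frac{867}{169}\right)^{2} = \left(- \frac{985}{1521}\right)^{2} = \frac{970225}{2313441}$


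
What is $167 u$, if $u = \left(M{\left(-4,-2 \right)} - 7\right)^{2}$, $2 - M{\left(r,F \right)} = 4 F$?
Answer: $1503$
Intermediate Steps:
$M{\left(r,F \right)} = 2 - 4 F$
$u = 9$ ($u = \left(\left(2 - -8\right) - 7\right)^{2} = \left(\left(2 + 8\right) - 7\right)^{2} = \left(10 - 7\right)^{2} = 3^{2} = 9$)
$167 u = 167 \cdot 9 = 1503$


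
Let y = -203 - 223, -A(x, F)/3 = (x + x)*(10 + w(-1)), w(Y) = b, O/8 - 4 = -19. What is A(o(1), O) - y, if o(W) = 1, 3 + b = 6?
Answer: 348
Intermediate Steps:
b = 3 (b = -3 + 6 = 3)
O = -120 (O = 32 + 8*(-19) = 32 - 152 = -120)
w(Y) = 3
A(x, F) = -78*x (A(x, F) = -3*(x + x)*(10 + 3) = -3*2*x*13 = -78*x)
y = -426
A(o(1), O) - y = -78*1 - 1*(-426) = -78 + 426 = 348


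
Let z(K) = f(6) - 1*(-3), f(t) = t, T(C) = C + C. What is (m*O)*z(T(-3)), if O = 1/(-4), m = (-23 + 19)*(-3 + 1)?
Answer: -18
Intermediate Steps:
T(C) = 2*C
m = 8 (m = -4*(-2) = 8)
z(K) = 9 (z(K) = 6 - 1*(-3) = 6 + 3 = 9)
O = -1/4 ≈ -0.25000
(m*O)*z(T(-3)) = (8*(-1/4))*9 = -2*9 = -18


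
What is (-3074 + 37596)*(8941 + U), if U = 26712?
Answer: 1230812866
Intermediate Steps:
(-3074 + 37596)*(8941 + U) = (-3074 + 37596)*(8941 + 26712) = 34522*35653 = 1230812866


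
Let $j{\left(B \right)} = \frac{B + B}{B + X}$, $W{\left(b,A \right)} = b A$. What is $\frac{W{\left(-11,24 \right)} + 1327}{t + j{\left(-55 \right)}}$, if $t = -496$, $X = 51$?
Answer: $- \frac{2126}{937} \approx -2.2689$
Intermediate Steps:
$W{\left(b,A \right)} = A b$
$j{\left(B \right)} = \frac{2 B}{51 + B}$ ($j{\left(B \right)} = \frac{B + B}{B + 51} = \frac{2 B}{51 + B}$)
$\frac{W{\left(-11,24 \right)} + 1327}{t + j{\left(-55 \right)}} = \frac{24 \left(-11\right) + 1327}{-496 + 2 \left(-55\right) \frac{1}{51 - 55}} = \frac{-264 + 1327}{-496 + 2 \left(-55\right) \frac{1}{-4}} = \frac{1063}{-496 + 2 \left(-55\right) \left(- \frac{1}{4}\right)} = \frac{1063}{-496 + \frac{55}{2}} = \frac{1063}{- \frac{937}{2}} = 1063 \left(- \frac{2}{937}\right) = - \frac{2126}{937}$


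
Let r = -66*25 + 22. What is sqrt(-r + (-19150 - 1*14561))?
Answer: I*sqrt(32083) ≈ 179.12*I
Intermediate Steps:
r = -1628 (r = -1650 + 22 = -1628)
sqrt(-r + (-19150 - 1*14561)) = sqrt(-1*(-1628) + (-19150 - 1*14561)) = sqrt(1628 + (-19150 - 14561)) = sqrt(1628 - 33711) = sqrt(-32083) = I*sqrt(32083)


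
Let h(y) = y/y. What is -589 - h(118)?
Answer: -590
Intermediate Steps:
h(y) = 1
-589 - h(118) = -589 - 1*1 = -589 - 1 = -590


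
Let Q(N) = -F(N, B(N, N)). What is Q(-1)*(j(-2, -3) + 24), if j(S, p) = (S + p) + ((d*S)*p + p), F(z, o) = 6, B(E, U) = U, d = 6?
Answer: -312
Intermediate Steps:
Q(N) = -6 (Q(N) = -1*6 = -6)
j(S, p) = S + 2*p + 6*S*p (j(S, p) = (S + p) + ((6*S)*p + p) = (S + p) + (6*S*p + p) = (S + p) + (p + 6*S*p) = S + 2*p + 6*S*p)
Q(-1)*(j(-2, -3) + 24) = -6*((-2 + 2*(-3) + 6*(-2)*(-3)) + 24) = -6*((-2 - 6 + 36) + 24) = -6*(28 + 24) = -6*52 = -312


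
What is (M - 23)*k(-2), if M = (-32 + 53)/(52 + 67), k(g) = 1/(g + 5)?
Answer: -388/51 ≈ -7.6078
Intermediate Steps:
k(g) = 1/(5 + g)
M = 3/17 (M = 21/119 = 21*(1/119) = 3/17 ≈ 0.17647)
(M - 23)*k(-2) = (3/17 - 23)/(5 - 2) = -388/17/3 = -388/17*⅓ = -388/51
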